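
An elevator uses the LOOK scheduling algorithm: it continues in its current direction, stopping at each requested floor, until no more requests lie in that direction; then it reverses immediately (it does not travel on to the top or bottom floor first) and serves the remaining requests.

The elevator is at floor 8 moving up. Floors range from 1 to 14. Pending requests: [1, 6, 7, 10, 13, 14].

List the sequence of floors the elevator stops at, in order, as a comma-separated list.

Current: 8, moving UP
Serve above first (ascending): [10, 13, 14]
Then reverse, serve below (descending): [7, 6, 1]

Answer: 10, 13, 14, 7, 6, 1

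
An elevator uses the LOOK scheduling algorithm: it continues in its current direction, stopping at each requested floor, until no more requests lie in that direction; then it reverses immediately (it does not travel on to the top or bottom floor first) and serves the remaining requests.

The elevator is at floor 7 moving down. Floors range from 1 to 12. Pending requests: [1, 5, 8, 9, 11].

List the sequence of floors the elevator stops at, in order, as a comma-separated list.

Answer: 5, 1, 8, 9, 11

Derivation:
Current: 7, moving DOWN
Serve below first (descending): [5, 1]
Then reverse, serve above (ascending): [8, 9, 11]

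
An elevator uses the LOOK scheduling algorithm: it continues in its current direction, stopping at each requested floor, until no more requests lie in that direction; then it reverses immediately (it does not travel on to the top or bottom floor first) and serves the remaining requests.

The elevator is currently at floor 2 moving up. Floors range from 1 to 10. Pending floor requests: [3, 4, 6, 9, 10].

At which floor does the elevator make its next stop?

Current floor: 2, direction: up
Requests above: [3, 4, 6, 9, 10]
Requests below: []
Moving up and requests lie above → nearest above is min([3, 4, 6, 9, 10]) = 3

Answer: 3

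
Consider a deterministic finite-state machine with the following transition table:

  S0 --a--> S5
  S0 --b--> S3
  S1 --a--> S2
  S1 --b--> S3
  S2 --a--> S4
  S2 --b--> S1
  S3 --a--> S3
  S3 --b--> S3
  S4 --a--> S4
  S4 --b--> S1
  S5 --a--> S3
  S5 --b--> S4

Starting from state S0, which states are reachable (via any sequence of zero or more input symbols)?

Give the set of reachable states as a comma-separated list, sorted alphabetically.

BFS from S0:
  visit S0: S0--a-->S5 (new), S0--b-->S3 (new)
  visit S5: S5--a-->S3 (seen), S5--b-->S4 (new)
  visit S3: S3--a-->S3 (seen), S3--b-->S3 (seen)
  visit S4: S4--a-->S4 (seen), S4--b-->S1 (new)
  visit S1: S1--a-->S2 (new), S1--b-->S3 (seen)
  visit S2: S2--a-->S4 (seen), S2--b-->S1 (seen)

Answer: S0, S1, S2, S3, S4, S5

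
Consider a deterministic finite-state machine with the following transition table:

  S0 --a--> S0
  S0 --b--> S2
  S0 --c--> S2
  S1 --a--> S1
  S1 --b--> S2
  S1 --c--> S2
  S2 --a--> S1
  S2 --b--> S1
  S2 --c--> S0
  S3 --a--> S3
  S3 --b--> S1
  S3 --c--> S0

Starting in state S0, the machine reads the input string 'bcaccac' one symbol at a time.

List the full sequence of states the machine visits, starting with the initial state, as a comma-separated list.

Answer: S0, S2, S0, S0, S2, S0, S0, S2

Derivation:
Start: S0
  read 'b': S0 --b--> S2
  read 'c': S2 --c--> S0
  read 'a': S0 --a--> S0
  read 'c': S0 --c--> S2
  read 'c': S2 --c--> S0
  read 'a': S0 --a--> S0
  read 'c': S0 --c--> S2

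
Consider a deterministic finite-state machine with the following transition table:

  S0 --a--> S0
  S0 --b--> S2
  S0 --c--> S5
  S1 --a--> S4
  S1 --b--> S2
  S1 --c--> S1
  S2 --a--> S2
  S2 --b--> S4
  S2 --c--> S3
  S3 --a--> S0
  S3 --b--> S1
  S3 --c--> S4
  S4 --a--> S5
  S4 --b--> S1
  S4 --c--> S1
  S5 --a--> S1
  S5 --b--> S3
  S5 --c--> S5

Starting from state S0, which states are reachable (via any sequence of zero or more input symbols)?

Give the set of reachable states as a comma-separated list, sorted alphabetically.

BFS from S0:
  visit S0: S0--a-->S0 (seen), S0--b-->S2 (new), S0--c-->S5 (new)
  visit S2: S2--a-->S2 (seen), S2--b-->S4 (new), S2--c-->S3 (new)
  visit S5: S5--a-->S1 (new), S5--b-->S3 (seen), S5--c-->S5 (seen)
  visit S4: S4--a-->S5 (seen), S4--b-->S1 (seen), S4--c-->S1 (seen)
  visit S3: S3--a-->S0 (seen), S3--b-->S1 (seen), S3--c-->S4 (seen)
  visit S1: S1--a-->S4 (seen), S1--b-->S2 (seen), S1--c-->S1 (seen)

Answer: S0, S1, S2, S3, S4, S5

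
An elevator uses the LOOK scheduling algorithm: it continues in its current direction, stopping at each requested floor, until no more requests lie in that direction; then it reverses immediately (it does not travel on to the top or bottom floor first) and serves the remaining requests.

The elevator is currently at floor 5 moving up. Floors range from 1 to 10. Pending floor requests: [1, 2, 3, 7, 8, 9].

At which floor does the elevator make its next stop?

Answer: 7

Derivation:
Current floor: 5, direction: up
Requests above: [7, 8, 9]
Requests below: [1, 2, 3]
Moving up and requests lie above → nearest above is min([7, 8, 9]) = 7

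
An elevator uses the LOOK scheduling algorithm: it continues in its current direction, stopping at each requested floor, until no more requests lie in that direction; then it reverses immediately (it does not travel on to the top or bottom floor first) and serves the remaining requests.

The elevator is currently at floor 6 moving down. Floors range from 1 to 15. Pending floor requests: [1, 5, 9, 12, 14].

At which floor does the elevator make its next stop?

Current floor: 6, direction: down
Requests above: [9, 12, 14]
Requests below: [1, 5]
Moving down and requests lie below → nearest below is max([1, 5]) = 5

Answer: 5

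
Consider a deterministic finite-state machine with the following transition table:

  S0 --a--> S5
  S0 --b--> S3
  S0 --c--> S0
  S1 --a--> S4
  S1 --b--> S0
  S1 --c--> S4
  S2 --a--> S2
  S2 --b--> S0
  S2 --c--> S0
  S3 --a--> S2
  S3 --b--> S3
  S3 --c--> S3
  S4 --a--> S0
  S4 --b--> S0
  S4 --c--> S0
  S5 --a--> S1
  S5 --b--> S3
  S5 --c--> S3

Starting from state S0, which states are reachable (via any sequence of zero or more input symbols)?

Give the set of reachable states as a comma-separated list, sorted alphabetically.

Answer: S0, S1, S2, S3, S4, S5

Derivation:
BFS from S0:
  visit S0: S0--a-->S5 (new), S0--b-->S3 (new), S0--c-->S0 (seen)
  visit S5: S5--a-->S1 (new), S5--b-->S3 (seen), S5--c-->S3 (seen)
  visit S3: S3--a-->S2 (new), S3--b-->S3 (seen), S3--c-->S3 (seen)
  visit S1: S1--a-->S4 (new), S1--b-->S0 (seen), S1--c-->S4 (seen)
  visit S2: S2--a-->S2 (seen), S2--b-->S0 (seen), S2--c-->S0 (seen)
  visit S4: S4--a-->S0 (seen), S4--b-->S0 (seen), S4--c-->S0 (seen)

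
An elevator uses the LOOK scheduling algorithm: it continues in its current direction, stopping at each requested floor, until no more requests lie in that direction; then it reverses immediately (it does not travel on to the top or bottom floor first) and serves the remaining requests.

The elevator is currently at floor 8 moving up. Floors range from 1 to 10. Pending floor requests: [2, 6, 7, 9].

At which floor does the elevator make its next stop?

Current floor: 8, direction: up
Requests above: [9]
Requests below: [2, 6, 7]
Moving up and requests lie above → nearest above is min([9]) = 9

Answer: 9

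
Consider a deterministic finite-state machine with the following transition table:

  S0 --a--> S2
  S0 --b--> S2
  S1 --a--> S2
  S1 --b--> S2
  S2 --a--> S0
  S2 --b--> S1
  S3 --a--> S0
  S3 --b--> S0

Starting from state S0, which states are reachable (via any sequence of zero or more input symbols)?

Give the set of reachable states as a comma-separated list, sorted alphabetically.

BFS from S0:
  visit S0: S0--a-->S2 (new), S0--b-->S2 (seen)
  visit S2: S2--a-->S0 (seen), S2--b-->S1 (new)
  visit S1: S1--a-->S2 (seen), S1--b-->S2 (seen)

Answer: S0, S1, S2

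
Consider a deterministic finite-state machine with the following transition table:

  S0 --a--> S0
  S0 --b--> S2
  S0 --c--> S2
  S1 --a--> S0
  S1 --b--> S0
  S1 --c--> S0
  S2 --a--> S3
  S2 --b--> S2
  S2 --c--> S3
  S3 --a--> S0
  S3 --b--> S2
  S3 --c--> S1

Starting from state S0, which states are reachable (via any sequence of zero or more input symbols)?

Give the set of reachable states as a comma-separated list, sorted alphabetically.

BFS from S0:
  visit S0: S0--a-->S0 (seen), S0--b-->S2 (new), S0--c-->S2 (seen)
  visit S2: S2--a-->S3 (new), S2--b-->S2 (seen), S2--c-->S3 (seen)
  visit S3: S3--a-->S0 (seen), S3--b-->S2 (seen), S3--c-->S1 (new)
  visit S1: S1--a-->S0 (seen), S1--b-->S0 (seen), S1--c-->S0 (seen)

Answer: S0, S1, S2, S3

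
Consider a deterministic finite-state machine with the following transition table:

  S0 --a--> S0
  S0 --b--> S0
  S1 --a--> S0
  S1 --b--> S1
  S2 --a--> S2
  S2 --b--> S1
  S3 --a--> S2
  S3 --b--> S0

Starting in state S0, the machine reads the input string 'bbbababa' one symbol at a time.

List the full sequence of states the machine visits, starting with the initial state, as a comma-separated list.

Start: S0
  read 'b': S0 --b--> S0
  read 'b': S0 --b--> S0
  read 'b': S0 --b--> S0
  read 'a': S0 --a--> S0
  read 'b': S0 --b--> S0
  read 'a': S0 --a--> S0
  read 'b': S0 --b--> S0
  read 'a': S0 --a--> S0

Answer: S0, S0, S0, S0, S0, S0, S0, S0, S0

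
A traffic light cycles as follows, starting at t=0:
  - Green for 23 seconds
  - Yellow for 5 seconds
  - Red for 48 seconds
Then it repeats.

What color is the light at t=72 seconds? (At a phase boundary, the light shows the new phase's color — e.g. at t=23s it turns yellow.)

Answer: red

Derivation:
Cycle length = 23 + 5 + 48 = 76s
t = 72, phase_t = 72 mod 76 = 72
72 >= 28 → RED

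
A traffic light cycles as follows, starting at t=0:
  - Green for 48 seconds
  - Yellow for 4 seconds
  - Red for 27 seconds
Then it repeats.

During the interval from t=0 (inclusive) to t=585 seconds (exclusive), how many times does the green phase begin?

Answer: 8

Derivation:
Cycle = 48+4+27 = 79s
green phase starts at t = k*79 + 0 for k=0,1,2,...
Need k*79+0 < 585 → k < 7.405
k ∈ {0, ..., 7} → 8 starts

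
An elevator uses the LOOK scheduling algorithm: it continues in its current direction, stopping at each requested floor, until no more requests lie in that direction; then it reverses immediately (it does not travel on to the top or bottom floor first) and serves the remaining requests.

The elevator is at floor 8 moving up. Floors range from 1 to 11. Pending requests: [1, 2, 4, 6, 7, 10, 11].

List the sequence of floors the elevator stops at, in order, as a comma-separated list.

Answer: 10, 11, 7, 6, 4, 2, 1

Derivation:
Current: 8, moving UP
Serve above first (ascending): [10, 11]
Then reverse, serve below (descending): [7, 6, 4, 2, 1]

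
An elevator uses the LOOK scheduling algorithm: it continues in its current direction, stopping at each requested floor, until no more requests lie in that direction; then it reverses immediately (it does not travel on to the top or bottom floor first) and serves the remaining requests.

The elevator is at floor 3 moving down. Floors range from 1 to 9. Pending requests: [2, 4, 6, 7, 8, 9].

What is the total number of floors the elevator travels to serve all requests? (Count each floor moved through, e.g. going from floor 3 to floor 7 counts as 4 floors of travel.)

Start at floor 3 moving down, LOOK stop order: [2, 4, 6, 7, 8, 9]
  3 → 2: |2-3| = 1, total = 1
  2 → 4: |4-2| = 2, total = 3
  4 → 6: |6-4| = 2, total = 5
  6 → 7: |7-6| = 1, total = 6
  7 → 8: |8-7| = 1, total = 7
  8 → 9: |9-8| = 1, total = 8

Answer: 8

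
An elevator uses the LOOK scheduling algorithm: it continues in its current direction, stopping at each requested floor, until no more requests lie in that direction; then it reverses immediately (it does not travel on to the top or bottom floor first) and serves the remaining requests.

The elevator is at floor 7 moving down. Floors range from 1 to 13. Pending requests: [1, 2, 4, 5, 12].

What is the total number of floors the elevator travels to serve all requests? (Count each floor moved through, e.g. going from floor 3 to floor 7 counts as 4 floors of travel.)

Answer: 17

Derivation:
Start at floor 7 moving down, LOOK stop order: [5, 4, 2, 1, 12]
  7 → 5: |5-7| = 2, total = 2
  5 → 4: |4-5| = 1, total = 3
  4 → 2: |2-4| = 2, total = 5
  2 → 1: |1-2| = 1, total = 6
  1 → 12: |12-1| = 11, total = 17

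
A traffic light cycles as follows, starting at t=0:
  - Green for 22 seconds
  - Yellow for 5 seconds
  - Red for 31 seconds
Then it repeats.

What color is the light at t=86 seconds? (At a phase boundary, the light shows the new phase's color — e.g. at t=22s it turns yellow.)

Cycle length = 22 + 5 + 31 = 58s
t = 86, phase_t = 86 mod 58 = 28
28 >= 27 → RED

Answer: red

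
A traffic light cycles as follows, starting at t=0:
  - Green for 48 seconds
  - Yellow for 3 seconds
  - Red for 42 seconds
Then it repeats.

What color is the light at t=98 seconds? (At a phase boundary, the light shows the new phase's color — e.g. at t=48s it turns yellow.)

Answer: green

Derivation:
Cycle length = 48 + 3 + 42 = 93s
t = 98, phase_t = 98 mod 93 = 5
5 < 48 (green end) → GREEN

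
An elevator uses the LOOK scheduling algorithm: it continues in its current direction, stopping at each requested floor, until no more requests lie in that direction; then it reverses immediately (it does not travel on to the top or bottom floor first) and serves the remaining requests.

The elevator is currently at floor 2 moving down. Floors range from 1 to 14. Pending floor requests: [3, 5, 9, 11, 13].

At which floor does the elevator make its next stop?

Current floor: 2, direction: down
Requests above: [3, 5, 9, 11, 13]
Requests below: []
Moving down but no requests below → reverse; nearest above is min([3, 5, 9, 11, 13]) = 3

Answer: 3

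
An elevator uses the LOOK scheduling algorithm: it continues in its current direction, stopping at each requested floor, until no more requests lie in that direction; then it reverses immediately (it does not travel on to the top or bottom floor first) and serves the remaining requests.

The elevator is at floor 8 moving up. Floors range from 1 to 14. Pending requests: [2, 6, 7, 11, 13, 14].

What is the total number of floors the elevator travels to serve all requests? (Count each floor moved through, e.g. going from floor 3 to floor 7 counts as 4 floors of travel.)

Answer: 18

Derivation:
Start at floor 8 moving up, LOOK stop order: [11, 13, 14, 7, 6, 2]
  8 → 11: |11-8| = 3, total = 3
  11 → 13: |13-11| = 2, total = 5
  13 → 14: |14-13| = 1, total = 6
  14 → 7: |7-14| = 7, total = 13
  7 → 6: |6-7| = 1, total = 14
  6 → 2: |2-6| = 4, total = 18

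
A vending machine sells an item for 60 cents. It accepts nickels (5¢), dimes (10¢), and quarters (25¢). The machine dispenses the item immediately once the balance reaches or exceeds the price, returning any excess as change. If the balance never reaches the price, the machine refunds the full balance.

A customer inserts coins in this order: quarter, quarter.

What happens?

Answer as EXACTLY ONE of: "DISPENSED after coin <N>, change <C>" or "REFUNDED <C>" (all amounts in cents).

Answer: REFUNDED 50

Derivation:
Price: 60¢
Coin 1 (quarter, 25¢): balance = 25¢
Coin 2 (quarter, 25¢): balance = 50¢
All coins inserted, balance 50¢ < price 60¢ → REFUND 50¢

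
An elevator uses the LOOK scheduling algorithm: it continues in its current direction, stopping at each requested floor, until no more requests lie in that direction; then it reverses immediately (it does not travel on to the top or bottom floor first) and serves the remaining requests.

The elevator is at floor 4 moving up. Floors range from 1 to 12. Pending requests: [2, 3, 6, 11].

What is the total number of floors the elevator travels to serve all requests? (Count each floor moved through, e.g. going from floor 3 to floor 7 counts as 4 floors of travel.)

Start at floor 4 moving up, LOOK stop order: [6, 11, 3, 2]
  4 → 6: |6-4| = 2, total = 2
  6 → 11: |11-6| = 5, total = 7
  11 → 3: |3-11| = 8, total = 15
  3 → 2: |2-3| = 1, total = 16

Answer: 16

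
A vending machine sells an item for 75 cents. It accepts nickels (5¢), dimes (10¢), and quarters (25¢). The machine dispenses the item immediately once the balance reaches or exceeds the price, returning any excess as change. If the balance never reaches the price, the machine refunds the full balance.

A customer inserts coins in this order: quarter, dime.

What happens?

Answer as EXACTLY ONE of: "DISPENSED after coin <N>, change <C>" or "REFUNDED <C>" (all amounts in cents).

Answer: REFUNDED 35

Derivation:
Price: 75¢
Coin 1 (quarter, 25¢): balance = 25¢
Coin 2 (dime, 10¢): balance = 35¢
All coins inserted, balance 35¢ < price 75¢ → REFUND 35¢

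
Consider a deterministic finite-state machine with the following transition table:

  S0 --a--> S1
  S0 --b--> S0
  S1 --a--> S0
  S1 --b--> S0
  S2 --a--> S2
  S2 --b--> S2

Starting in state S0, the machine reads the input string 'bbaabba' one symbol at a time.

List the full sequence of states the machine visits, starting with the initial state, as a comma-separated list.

Start: S0
  read 'b': S0 --b--> S0
  read 'b': S0 --b--> S0
  read 'a': S0 --a--> S1
  read 'a': S1 --a--> S0
  read 'b': S0 --b--> S0
  read 'b': S0 --b--> S0
  read 'a': S0 --a--> S1

Answer: S0, S0, S0, S1, S0, S0, S0, S1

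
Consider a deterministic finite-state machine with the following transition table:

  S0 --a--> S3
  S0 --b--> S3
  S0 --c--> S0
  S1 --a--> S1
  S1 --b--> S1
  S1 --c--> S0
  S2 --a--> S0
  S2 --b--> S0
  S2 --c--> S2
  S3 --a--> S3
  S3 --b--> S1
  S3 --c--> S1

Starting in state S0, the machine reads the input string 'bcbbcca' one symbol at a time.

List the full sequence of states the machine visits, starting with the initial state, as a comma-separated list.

Start: S0
  read 'b': S0 --b--> S3
  read 'c': S3 --c--> S1
  read 'b': S1 --b--> S1
  read 'b': S1 --b--> S1
  read 'c': S1 --c--> S0
  read 'c': S0 --c--> S0
  read 'a': S0 --a--> S3

Answer: S0, S3, S1, S1, S1, S0, S0, S3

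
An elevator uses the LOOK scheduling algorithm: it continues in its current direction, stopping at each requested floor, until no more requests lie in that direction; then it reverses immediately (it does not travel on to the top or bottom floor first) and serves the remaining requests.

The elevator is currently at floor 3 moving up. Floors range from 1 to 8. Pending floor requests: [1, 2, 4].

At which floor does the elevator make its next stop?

Current floor: 3, direction: up
Requests above: [4]
Requests below: [1, 2]
Moving up and requests lie above → nearest above is min([4]) = 4

Answer: 4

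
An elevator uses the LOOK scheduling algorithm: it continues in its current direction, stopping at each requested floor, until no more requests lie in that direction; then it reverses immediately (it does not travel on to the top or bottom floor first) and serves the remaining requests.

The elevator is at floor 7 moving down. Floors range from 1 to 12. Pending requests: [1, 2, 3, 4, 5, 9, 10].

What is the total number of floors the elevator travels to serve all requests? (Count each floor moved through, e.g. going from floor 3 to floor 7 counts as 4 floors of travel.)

Start at floor 7 moving down, LOOK stop order: [5, 4, 3, 2, 1, 9, 10]
  7 → 5: |5-7| = 2, total = 2
  5 → 4: |4-5| = 1, total = 3
  4 → 3: |3-4| = 1, total = 4
  3 → 2: |2-3| = 1, total = 5
  2 → 1: |1-2| = 1, total = 6
  1 → 9: |9-1| = 8, total = 14
  9 → 10: |10-9| = 1, total = 15

Answer: 15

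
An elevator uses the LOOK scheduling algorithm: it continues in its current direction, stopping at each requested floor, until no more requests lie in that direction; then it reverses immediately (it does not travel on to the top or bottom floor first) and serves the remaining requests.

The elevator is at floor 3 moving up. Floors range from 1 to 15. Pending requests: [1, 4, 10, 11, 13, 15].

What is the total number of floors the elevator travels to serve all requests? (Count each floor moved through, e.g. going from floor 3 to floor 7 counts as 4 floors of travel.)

Answer: 26

Derivation:
Start at floor 3 moving up, LOOK stop order: [4, 10, 11, 13, 15, 1]
  3 → 4: |4-3| = 1, total = 1
  4 → 10: |10-4| = 6, total = 7
  10 → 11: |11-10| = 1, total = 8
  11 → 13: |13-11| = 2, total = 10
  13 → 15: |15-13| = 2, total = 12
  15 → 1: |1-15| = 14, total = 26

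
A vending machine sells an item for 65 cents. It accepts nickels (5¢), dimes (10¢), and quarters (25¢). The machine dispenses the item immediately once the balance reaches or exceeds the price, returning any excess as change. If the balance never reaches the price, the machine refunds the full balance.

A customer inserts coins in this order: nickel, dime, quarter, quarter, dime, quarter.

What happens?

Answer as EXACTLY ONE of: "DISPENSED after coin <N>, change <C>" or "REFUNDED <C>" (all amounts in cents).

Answer: DISPENSED after coin 4, change 0

Derivation:
Price: 65¢
Coin 1 (nickel, 5¢): balance = 5¢
Coin 2 (dime, 10¢): balance = 15¢
Coin 3 (quarter, 25¢): balance = 40¢
Coin 4 (quarter, 25¢): balance = 65¢
  → balance >= price → DISPENSE, change = 65 - 65 = 0¢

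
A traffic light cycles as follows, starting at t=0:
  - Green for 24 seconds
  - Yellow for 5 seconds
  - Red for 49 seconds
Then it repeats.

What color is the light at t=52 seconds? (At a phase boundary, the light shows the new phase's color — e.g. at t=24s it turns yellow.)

Cycle length = 24 + 5 + 49 = 78s
t = 52, phase_t = 52 mod 78 = 52
52 >= 29 → RED

Answer: red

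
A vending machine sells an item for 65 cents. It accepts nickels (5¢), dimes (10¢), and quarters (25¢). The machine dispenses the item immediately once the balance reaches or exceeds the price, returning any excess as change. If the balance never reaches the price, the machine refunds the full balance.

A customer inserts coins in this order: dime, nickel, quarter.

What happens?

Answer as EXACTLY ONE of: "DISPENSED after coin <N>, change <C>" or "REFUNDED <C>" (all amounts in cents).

Answer: REFUNDED 40

Derivation:
Price: 65¢
Coin 1 (dime, 10¢): balance = 10¢
Coin 2 (nickel, 5¢): balance = 15¢
Coin 3 (quarter, 25¢): balance = 40¢
All coins inserted, balance 40¢ < price 65¢ → REFUND 40¢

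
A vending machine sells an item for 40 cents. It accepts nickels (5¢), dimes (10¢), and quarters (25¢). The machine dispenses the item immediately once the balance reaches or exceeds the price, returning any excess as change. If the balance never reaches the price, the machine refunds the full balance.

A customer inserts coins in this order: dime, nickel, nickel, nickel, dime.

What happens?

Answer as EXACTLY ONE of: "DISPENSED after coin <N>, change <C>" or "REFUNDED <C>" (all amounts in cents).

Answer: REFUNDED 35

Derivation:
Price: 40¢
Coin 1 (dime, 10¢): balance = 10¢
Coin 2 (nickel, 5¢): balance = 15¢
Coin 3 (nickel, 5¢): balance = 20¢
Coin 4 (nickel, 5¢): balance = 25¢
Coin 5 (dime, 10¢): balance = 35¢
All coins inserted, balance 35¢ < price 40¢ → REFUND 35¢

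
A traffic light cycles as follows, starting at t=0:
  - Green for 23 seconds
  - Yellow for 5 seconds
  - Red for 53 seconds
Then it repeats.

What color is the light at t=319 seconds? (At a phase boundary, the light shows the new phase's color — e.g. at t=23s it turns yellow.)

Answer: red

Derivation:
Cycle length = 23 + 5 + 53 = 81s
t = 319, phase_t = 319 mod 81 = 76
76 >= 28 → RED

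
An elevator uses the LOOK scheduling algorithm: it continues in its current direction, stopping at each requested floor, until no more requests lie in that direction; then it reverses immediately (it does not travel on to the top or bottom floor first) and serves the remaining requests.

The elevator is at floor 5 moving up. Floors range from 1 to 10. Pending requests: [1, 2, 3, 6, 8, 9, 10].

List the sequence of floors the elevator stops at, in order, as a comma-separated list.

Answer: 6, 8, 9, 10, 3, 2, 1

Derivation:
Current: 5, moving UP
Serve above first (ascending): [6, 8, 9, 10]
Then reverse, serve below (descending): [3, 2, 1]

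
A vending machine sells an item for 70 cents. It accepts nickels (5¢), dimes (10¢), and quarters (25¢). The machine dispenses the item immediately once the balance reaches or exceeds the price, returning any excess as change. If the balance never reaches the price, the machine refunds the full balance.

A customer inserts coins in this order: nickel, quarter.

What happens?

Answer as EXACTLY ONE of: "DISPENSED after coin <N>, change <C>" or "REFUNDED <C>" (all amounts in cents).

Price: 70¢
Coin 1 (nickel, 5¢): balance = 5¢
Coin 2 (quarter, 25¢): balance = 30¢
All coins inserted, balance 30¢ < price 70¢ → REFUND 30¢

Answer: REFUNDED 30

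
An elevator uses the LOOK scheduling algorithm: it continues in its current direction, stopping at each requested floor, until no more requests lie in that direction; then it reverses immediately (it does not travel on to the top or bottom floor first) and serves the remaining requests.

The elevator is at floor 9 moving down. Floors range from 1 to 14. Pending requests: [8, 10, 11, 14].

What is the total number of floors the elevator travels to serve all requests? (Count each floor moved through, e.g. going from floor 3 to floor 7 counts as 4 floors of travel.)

Answer: 7

Derivation:
Start at floor 9 moving down, LOOK stop order: [8, 10, 11, 14]
  9 → 8: |8-9| = 1, total = 1
  8 → 10: |10-8| = 2, total = 3
  10 → 11: |11-10| = 1, total = 4
  11 → 14: |14-11| = 3, total = 7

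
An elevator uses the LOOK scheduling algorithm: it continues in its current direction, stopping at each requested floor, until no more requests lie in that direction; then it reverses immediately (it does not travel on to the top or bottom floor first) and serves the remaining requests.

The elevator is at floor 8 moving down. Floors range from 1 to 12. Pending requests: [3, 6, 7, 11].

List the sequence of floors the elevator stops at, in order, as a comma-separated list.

Answer: 7, 6, 3, 11

Derivation:
Current: 8, moving DOWN
Serve below first (descending): [7, 6, 3]
Then reverse, serve above (ascending): [11]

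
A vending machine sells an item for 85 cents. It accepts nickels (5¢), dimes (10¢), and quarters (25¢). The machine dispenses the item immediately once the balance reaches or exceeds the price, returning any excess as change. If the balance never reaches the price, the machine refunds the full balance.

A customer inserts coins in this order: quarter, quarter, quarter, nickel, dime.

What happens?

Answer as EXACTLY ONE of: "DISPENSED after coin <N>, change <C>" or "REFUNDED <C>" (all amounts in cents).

Price: 85¢
Coin 1 (quarter, 25¢): balance = 25¢
Coin 2 (quarter, 25¢): balance = 50¢
Coin 3 (quarter, 25¢): balance = 75¢
Coin 4 (nickel, 5¢): balance = 80¢
Coin 5 (dime, 10¢): balance = 90¢
  → balance >= price → DISPENSE, change = 90 - 85 = 5¢

Answer: DISPENSED after coin 5, change 5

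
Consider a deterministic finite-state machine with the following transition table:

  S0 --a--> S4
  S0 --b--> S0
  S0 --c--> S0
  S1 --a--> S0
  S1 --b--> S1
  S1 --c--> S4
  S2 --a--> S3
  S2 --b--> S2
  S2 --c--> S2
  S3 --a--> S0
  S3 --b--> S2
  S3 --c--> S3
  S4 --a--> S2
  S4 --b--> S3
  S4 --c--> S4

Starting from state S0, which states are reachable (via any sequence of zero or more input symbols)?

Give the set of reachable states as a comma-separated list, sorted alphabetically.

BFS from S0:
  visit S0: S0--a-->S4 (new), S0--b-->S0 (seen), S0--c-->S0 (seen)
  visit S4: S4--a-->S2 (new), S4--b-->S3 (new), S4--c-->S4 (seen)
  visit S2: S2--a-->S3 (seen), S2--b-->S2 (seen), S2--c-->S2 (seen)
  visit S3: S3--a-->S0 (seen), S3--b-->S2 (seen), S3--c-->S3 (seen)

Answer: S0, S2, S3, S4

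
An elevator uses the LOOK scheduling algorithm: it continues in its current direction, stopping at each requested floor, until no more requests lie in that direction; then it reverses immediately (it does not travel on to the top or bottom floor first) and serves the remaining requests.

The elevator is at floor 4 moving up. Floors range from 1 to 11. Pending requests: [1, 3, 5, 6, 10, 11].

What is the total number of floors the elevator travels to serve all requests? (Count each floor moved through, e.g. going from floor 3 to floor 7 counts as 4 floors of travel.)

Answer: 17

Derivation:
Start at floor 4 moving up, LOOK stop order: [5, 6, 10, 11, 3, 1]
  4 → 5: |5-4| = 1, total = 1
  5 → 6: |6-5| = 1, total = 2
  6 → 10: |10-6| = 4, total = 6
  10 → 11: |11-10| = 1, total = 7
  11 → 3: |3-11| = 8, total = 15
  3 → 1: |1-3| = 2, total = 17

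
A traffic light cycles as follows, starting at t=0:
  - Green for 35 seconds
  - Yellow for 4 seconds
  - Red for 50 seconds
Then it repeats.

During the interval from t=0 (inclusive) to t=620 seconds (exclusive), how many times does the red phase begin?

Cycle = 35+4+50 = 89s
red phase starts at t = k*89 + 39 for k=0,1,2,...
Need k*89+39 < 620 → k < 6.528
k ∈ {0, ..., 6} → 7 starts

Answer: 7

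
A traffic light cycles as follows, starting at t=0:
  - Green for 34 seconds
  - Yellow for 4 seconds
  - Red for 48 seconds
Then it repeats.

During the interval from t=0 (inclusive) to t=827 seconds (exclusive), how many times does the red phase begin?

Cycle = 34+4+48 = 86s
red phase starts at t = k*86 + 38 for k=0,1,2,...
Need k*86+38 < 827 → k < 9.174
k ∈ {0, ..., 9} → 10 starts

Answer: 10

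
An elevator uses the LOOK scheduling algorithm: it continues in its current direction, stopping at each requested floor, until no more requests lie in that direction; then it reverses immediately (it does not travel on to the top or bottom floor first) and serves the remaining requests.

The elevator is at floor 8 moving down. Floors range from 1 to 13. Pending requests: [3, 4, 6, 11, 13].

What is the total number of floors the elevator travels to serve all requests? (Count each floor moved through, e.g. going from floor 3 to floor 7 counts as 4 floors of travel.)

Start at floor 8 moving down, LOOK stop order: [6, 4, 3, 11, 13]
  8 → 6: |6-8| = 2, total = 2
  6 → 4: |4-6| = 2, total = 4
  4 → 3: |3-4| = 1, total = 5
  3 → 11: |11-3| = 8, total = 13
  11 → 13: |13-11| = 2, total = 15

Answer: 15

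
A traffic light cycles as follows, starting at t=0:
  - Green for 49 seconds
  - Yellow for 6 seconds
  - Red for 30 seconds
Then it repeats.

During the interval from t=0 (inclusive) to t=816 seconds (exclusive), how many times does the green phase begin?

Answer: 10

Derivation:
Cycle = 49+6+30 = 85s
green phase starts at t = k*85 + 0 for k=0,1,2,...
Need k*85+0 < 816 → k < 9.600
k ∈ {0, ..., 9} → 10 starts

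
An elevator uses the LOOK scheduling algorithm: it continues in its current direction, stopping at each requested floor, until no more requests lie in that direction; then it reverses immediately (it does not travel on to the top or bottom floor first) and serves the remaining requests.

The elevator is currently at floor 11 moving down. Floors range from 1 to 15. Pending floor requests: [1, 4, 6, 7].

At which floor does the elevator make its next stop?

Current floor: 11, direction: down
Requests above: []
Requests below: [1, 4, 6, 7]
Moving down and requests lie below → nearest below is max([1, 4, 6, 7]) = 7

Answer: 7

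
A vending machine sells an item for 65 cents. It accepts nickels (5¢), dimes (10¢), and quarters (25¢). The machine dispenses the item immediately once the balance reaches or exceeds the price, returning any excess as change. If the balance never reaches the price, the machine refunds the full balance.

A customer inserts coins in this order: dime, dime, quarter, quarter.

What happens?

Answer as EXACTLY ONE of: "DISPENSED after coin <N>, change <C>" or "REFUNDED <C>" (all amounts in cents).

Price: 65¢
Coin 1 (dime, 10¢): balance = 10¢
Coin 2 (dime, 10¢): balance = 20¢
Coin 3 (quarter, 25¢): balance = 45¢
Coin 4 (quarter, 25¢): balance = 70¢
  → balance >= price → DISPENSE, change = 70 - 65 = 5¢

Answer: DISPENSED after coin 4, change 5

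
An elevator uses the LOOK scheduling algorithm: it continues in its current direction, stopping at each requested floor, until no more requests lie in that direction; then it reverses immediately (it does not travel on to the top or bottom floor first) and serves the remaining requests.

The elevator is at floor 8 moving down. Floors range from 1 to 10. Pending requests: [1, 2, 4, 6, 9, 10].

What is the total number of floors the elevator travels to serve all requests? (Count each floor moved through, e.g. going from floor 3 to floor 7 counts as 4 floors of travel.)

Start at floor 8 moving down, LOOK stop order: [6, 4, 2, 1, 9, 10]
  8 → 6: |6-8| = 2, total = 2
  6 → 4: |4-6| = 2, total = 4
  4 → 2: |2-4| = 2, total = 6
  2 → 1: |1-2| = 1, total = 7
  1 → 9: |9-1| = 8, total = 15
  9 → 10: |10-9| = 1, total = 16

Answer: 16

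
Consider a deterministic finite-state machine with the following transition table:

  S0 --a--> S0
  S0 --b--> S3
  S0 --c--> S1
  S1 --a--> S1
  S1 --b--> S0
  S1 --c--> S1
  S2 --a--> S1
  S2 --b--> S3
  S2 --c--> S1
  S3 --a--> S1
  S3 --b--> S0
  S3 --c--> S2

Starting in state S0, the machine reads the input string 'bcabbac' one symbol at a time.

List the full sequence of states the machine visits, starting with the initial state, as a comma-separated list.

Start: S0
  read 'b': S0 --b--> S3
  read 'c': S3 --c--> S2
  read 'a': S2 --a--> S1
  read 'b': S1 --b--> S0
  read 'b': S0 --b--> S3
  read 'a': S3 --a--> S1
  read 'c': S1 --c--> S1

Answer: S0, S3, S2, S1, S0, S3, S1, S1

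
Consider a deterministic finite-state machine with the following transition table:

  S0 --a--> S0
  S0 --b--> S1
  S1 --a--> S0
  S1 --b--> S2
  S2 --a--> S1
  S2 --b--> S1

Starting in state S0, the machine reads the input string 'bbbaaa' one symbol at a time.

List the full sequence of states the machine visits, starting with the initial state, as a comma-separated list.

Answer: S0, S1, S2, S1, S0, S0, S0

Derivation:
Start: S0
  read 'b': S0 --b--> S1
  read 'b': S1 --b--> S2
  read 'b': S2 --b--> S1
  read 'a': S1 --a--> S0
  read 'a': S0 --a--> S0
  read 'a': S0 --a--> S0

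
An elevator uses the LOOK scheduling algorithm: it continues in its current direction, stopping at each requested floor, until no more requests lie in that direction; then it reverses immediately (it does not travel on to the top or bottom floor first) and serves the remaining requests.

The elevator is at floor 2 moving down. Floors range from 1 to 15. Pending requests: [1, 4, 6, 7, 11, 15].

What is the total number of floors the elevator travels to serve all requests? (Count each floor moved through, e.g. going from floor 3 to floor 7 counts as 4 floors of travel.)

Answer: 15

Derivation:
Start at floor 2 moving down, LOOK stop order: [1, 4, 6, 7, 11, 15]
  2 → 1: |1-2| = 1, total = 1
  1 → 4: |4-1| = 3, total = 4
  4 → 6: |6-4| = 2, total = 6
  6 → 7: |7-6| = 1, total = 7
  7 → 11: |11-7| = 4, total = 11
  11 → 15: |15-11| = 4, total = 15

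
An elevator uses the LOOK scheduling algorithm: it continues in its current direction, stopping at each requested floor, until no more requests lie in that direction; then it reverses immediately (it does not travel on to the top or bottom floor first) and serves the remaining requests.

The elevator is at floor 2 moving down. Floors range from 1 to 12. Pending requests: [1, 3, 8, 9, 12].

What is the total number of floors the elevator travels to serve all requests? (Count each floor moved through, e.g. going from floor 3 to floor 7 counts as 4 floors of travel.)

Start at floor 2 moving down, LOOK stop order: [1, 3, 8, 9, 12]
  2 → 1: |1-2| = 1, total = 1
  1 → 3: |3-1| = 2, total = 3
  3 → 8: |8-3| = 5, total = 8
  8 → 9: |9-8| = 1, total = 9
  9 → 12: |12-9| = 3, total = 12

Answer: 12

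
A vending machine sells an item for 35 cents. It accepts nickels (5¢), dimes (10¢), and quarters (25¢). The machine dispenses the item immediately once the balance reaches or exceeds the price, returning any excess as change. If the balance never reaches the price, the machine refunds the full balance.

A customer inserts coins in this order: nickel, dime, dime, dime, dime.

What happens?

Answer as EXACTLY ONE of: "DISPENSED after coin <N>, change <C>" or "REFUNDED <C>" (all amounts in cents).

Price: 35¢
Coin 1 (nickel, 5¢): balance = 5¢
Coin 2 (dime, 10¢): balance = 15¢
Coin 3 (dime, 10¢): balance = 25¢
Coin 4 (dime, 10¢): balance = 35¢
  → balance >= price → DISPENSE, change = 35 - 35 = 0¢

Answer: DISPENSED after coin 4, change 0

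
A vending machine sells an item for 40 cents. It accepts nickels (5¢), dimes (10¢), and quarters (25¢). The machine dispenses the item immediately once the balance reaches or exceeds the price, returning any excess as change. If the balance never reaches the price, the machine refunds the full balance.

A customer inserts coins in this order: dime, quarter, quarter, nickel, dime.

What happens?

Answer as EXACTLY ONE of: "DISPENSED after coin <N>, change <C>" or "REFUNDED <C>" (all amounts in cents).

Price: 40¢
Coin 1 (dime, 10¢): balance = 10¢
Coin 2 (quarter, 25¢): balance = 35¢
Coin 3 (quarter, 25¢): balance = 60¢
  → balance >= price → DISPENSE, change = 60 - 40 = 20¢

Answer: DISPENSED after coin 3, change 20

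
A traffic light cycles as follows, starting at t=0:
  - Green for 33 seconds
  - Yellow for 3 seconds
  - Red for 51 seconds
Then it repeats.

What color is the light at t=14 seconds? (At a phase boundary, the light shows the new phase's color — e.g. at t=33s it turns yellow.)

Cycle length = 33 + 3 + 51 = 87s
t = 14, phase_t = 14 mod 87 = 14
14 < 33 (green end) → GREEN

Answer: green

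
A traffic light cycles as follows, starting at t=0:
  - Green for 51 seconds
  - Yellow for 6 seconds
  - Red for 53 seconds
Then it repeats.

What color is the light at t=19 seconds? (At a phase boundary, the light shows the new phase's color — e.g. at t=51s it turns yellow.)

Cycle length = 51 + 6 + 53 = 110s
t = 19, phase_t = 19 mod 110 = 19
19 < 51 (green end) → GREEN

Answer: green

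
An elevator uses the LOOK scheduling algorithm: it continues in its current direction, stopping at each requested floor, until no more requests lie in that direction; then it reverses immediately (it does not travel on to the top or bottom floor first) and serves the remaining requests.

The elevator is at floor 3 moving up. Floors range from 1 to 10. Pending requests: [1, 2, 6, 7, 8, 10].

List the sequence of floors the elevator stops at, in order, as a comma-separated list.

Answer: 6, 7, 8, 10, 2, 1

Derivation:
Current: 3, moving UP
Serve above first (ascending): [6, 7, 8, 10]
Then reverse, serve below (descending): [2, 1]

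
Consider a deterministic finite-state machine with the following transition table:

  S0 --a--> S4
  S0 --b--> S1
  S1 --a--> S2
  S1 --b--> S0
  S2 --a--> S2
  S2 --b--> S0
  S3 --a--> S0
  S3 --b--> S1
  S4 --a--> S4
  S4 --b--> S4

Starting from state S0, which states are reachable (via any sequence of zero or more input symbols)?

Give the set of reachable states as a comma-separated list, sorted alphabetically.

Answer: S0, S1, S2, S4

Derivation:
BFS from S0:
  visit S0: S0--a-->S4 (new), S0--b-->S1 (new)
  visit S4: S4--a-->S4 (seen), S4--b-->S4 (seen)
  visit S1: S1--a-->S2 (new), S1--b-->S0 (seen)
  visit S2: S2--a-->S2 (seen), S2--b-->S0 (seen)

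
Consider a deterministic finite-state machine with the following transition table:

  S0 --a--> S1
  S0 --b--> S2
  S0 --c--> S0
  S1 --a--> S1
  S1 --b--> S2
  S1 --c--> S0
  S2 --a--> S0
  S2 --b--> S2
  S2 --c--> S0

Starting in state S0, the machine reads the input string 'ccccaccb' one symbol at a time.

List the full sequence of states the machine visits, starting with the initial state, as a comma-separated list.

Start: S0
  read 'c': S0 --c--> S0
  read 'c': S0 --c--> S0
  read 'c': S0 --c--> S0
  read 'c': S0 --c--> S0
  read 'a': S0 --a--> S1
  read 'c': S1 --c--> S0
  read 'c': S0 --c--> S0
  read 'b': S0 --b--> S2

Answer: S0, S0, S0, S0, S0, S1, S0, S0, S2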